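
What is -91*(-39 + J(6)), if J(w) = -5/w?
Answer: 21749/6 ≈ 3624.8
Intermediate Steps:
-91*(-39 + J(6)) = -91*(-39 - 5/6) = -91*(-39 - 5*⅙) = -91*(-39 - ⅚) = -91*(-239/6) = 21749/6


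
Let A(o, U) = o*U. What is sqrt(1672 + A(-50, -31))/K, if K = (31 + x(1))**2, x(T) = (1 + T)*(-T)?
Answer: 3*sqrt(358)/841 ≈ 0.067494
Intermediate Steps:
A(o, U) = U*o
x(T) = -T*(1 + T)
K = 841 (K = (31 - 1*1*(1 + 1))**2 = (31 - 1*1*2)**2 = (31 - 2)**2 = 29**2 = 841)
sqrt(1672 + A(-50, -31))/K = sqrt(1672 - 31*(-50))/841 = sqrt(1672 + 1550)*(1/841) = sqrt(3222)*(1/841) = (3*sqrt(358))*(1/841) = 3*sqrt(358)/841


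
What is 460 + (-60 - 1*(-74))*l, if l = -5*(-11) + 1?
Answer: 1244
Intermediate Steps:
l = 56 (l = 55 + 1 = 56)
460 + (-60 - 1*(-74))*l = 460 + (-60 - 1*(-74))*56 = 460 + (-60 + 74)*56 = 460 + 14*56 = 460 + 784 = 1244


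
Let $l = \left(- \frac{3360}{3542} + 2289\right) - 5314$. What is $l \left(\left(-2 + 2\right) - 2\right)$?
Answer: $\frac{1531130}{253} \approx 6051.9$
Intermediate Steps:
$l = - \frac{765565}{253}$ ($l = \left(\left(-3360\right) \frac{1}{3542} + 2289\right) - 5314 = \left(- \frac{240}{253} + 2289\right) - 5314 = \frac{578877}{253} - 5314 = - \frac{765565}{253} \approx -3025.9$)
$l \left(\left(-2 + 2\right) - 2\right) = - \frac{765565 \left(\left(-2 + 2\right) - 2\right)}{253} = - \frac{765565 \left(0 - 2\right)}{253} = \left(- \frac{765565}{253}\right) \left(-2\right) = \frac{1531130}{253}$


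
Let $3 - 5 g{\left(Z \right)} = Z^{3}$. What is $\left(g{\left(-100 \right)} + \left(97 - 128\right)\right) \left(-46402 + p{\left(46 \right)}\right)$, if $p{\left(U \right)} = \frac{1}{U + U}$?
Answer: $- \frac{1067083528646}{115} \approx -9.279 \cdot 10^{9}$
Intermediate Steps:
$g{\left(Z \right)} = \frac{3}{5} - \frac{Z^{3}}{5}$
$p{\left(U \right)} = \frac{1}{2 U}$
$\left(g{\left(-100 \right)} + \left(97 - 128\right)\right) \left(-46402 + p{\left(46 \right)}\right) = \left(\left(\frac{3}{5} - \frac{\left(-100\right)^{3}}{5}\right) + \left(97 - 128\right)\right) \left(-46402 + \frac{1}{2 \cdot 46}\right) = \left(\left(\frac{3}{5} - -200000\right) + \left(97 - 128\right)\right) \left(-46402 + \frac{1}{2} \cdot \frac{1}{46}\right) = \left(\left(\frac{3}{5} + 200000\right) - 31\right) \left(-46402 + \frac{1}{92}\right) = \left(\frac{1000003}{5} - 31\right) \left(- \frac{4268983}{92}\right) = \frac{999848}{5} \left(- \frac{4268983}{92}\right) = - \frac{1067083528646}{115}$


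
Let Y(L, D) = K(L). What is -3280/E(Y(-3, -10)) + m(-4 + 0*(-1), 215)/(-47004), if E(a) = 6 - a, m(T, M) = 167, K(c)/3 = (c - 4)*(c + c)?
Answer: 428203/15668 ≈ 27.330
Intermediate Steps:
K(c) = 6*c*(-4 + c) (K(c) = 3*((c - 4)*(c + c)) = 3*((-4 + c)*(2*c)) = 3*(2*c*(-4 + c)) = 6*c*(-4 + c))
Y(L, D) = 6*L*(-4 + L)
-3280/E(Y(-3, -10)) + m(-4 + 0*(-1), 215)/(-47004) = -3280/(6 - 6*(-3)*(-4 - 3)) + 167/(-47004) = -3280/(6 - 6*(-3)*(-7)) + 167*(-1/47004) = -3280/(6 - 1*126) - 167/47004 = -3280/(6 - 126) - 167/47004 = -3280/(-120) - 167/47004 = -3280*(-1/120) - 167/47004 = 82/3 - 167/47004 = 428203/15668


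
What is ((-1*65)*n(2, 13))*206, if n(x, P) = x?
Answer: -26780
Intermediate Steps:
((-1*65)*n(2, 13))*206 = (-1*65*2)*206 = -65*2*206 = -130*206 = -26780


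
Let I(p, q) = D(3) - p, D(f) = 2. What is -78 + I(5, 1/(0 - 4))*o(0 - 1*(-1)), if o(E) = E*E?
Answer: -81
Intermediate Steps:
o(E) = E²
I(p, q) = 2 - p
-78 + I(5, 1/(0 - 4))*o(0 - 1*(-1)) = -78 + (2 - 1*5)*(0 - 1*(-1))² = -78 + (2 - 5)*(0 + 1)² = -78 - 3*1² = -78 - 3*1 = -78 - 3 = -81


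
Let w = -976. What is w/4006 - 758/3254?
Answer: -1553113/3258881 ≈ -0.47658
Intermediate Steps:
w/4006 - 758/3254 = -976/4006 - 758/3254 = -976*1/4006 - 758*1/3254 = -488/2003 - 379/1627 = -1553113/3258881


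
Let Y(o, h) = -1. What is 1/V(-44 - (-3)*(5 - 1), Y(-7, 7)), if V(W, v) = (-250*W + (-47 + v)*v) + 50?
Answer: 1/8098 ≈ 0.00012349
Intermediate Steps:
V(W, v) = 50 - 250*W + v*(-47 + v) (V(W, v) = (-250*W + v*(-47 + v)) + 50 = 50 - 250*W + v*(-47 + v))
1/V(-44 - (-3)*(5 - 1), Y(-7, 7)) = 1/(50 + (-1)² - 250*(-44 - (-3)*(5 - 1)) - 47*(-1)) = 1/(50 + 1 - 250*(-44 - (-3)*4) + 47) = 1/(50 + 1 - 250*(-44 - 1*(-12)) + 47) = 1/(50 + 1 - 250*(-44 + 12) + 47) = 1/(50 + 1 - 250*(-32) + 47) = 1/(50 + 1 + 8000 + 47) = 1/8098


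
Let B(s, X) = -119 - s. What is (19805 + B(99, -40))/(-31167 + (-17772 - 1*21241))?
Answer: -19587/70180 ≈ -0.27910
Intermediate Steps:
(19805 + B(99, -40))/(-31167 + (-17772 - 1*21241)) = (19805 + (-119 - 1*99))/(-31167 + (-17772 - 1*21241)) = (19805 + (-119 - 99))/(-31167 + (-17772 - 21241)) = (19805 - 218)/(-31167 - 39013) = 19587/(-70180) = 19587*(-1/70180) = -19587/70180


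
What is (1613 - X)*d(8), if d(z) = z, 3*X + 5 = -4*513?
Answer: 55168/3 ≈ 18389.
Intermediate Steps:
X = -2057/3 (X = -5/3 + (-4*513)/3 = -5/3 + (⅓)*(-2052) = -5/3 - 684 = -2057/3 ≈ -685.67)
(1613 - X)*d(8) = (1613 - 1*(-2057/3))*8 = (1613 + 2057/3)*8 = (6896/3)*8 = 55168/3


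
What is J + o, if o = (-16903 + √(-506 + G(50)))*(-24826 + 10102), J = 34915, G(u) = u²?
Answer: 248914687 - 14724*√1994 ≈ 2.4826e+8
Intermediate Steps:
o = 248879772 - 14724*√1994 (o = (-16903 + √(-506 + 50²))*(-24826 + 10102) = (-16903 + √(-506 + 2500))*(-14724) = (-16903 + √1994)*(-14724) = 248879772 - 14724*√1994 ≈ 2.4822e+8)
J + o = 34915 + (248879772 - 14724*√1994) = 248914687 - 14724*√1994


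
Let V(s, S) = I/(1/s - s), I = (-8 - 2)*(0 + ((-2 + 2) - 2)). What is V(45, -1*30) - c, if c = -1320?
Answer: 667695/506 ≈ 1319.6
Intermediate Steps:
I = 20 (I = -10*(0 + (0 - 2)) = -10*(0 - 2) = -10*(-2) = 20)
V(s, S) = 20/(1/s - s)
V(45, -1*30) - c = -20*45/(-1 + 45²) - 1*(-1320) = -20*45/(-1 + 2025) + 1320 = -20*45/2024 + 1320 = -20*45*1/2024 + 1320 = -225/506 + 1320 = 667695/506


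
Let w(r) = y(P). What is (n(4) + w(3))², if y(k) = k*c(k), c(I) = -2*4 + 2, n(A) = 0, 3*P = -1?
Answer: 4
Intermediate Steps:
P = -⅓ (P = (⅓)*(-1) = -⅓ ≈ -0.33333)
c(I) = -6 (c(I) = -8 + 2 = -6)
y(k) = -6*k (y(k) = k*(-6) = -6*k)
w(r) = 2 (w(r) = -6*(-⅓) = 2)
(n(4) + w(3))² = (0 + 2)² = 2² = 4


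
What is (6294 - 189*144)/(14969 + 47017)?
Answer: -3487/10331 ≈ -0.33753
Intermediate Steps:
(6294 - 189*144)/(14969 + 47017) = (6294 - 27216)/61986 = -20922*1/61986 = -3487/10331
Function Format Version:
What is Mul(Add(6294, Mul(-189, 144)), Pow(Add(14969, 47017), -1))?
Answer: Rational(-3487, 10331) ≈ -0.33753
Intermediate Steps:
Mul(Add(6294, Mul(-189, 144)), Pow(Add(14969, 47017), -1)) = Mul(Add(6294, -27216), Pow(61986, -1)) = Mul(-20922, Rational(1, 61986)) = Rational(-3487, 10331)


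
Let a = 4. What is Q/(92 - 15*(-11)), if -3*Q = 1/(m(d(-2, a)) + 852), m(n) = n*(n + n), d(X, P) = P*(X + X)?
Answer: -1/1051644 ≈ -9.5089e-7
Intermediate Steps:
d(X, P) = 2*P*X (d(X, P) = P*(2*X) = 2*P*X)
m(n) = 2*n² (m(n) = n*(2*n) = 2*n²)
Q = -1/4092 (Q = -1/(3*(2*(2*4*(-2))² + 852)) = -1/(3*(2*(-16)² + 852)) = -1/(3*(2*256 + 852)) = -1/(3*(512 + 852)) = -⅓/1364 = -⅓*1/1364 = -1/4092 ≈ -0.00024438)
Q/(92 - 15*(-11)) = -1/4092/(92 - 15*(-11)) = -1/4092/(92 + 165) = -1/4092/257 = (1/257)*(-1/4092) = -1/1051644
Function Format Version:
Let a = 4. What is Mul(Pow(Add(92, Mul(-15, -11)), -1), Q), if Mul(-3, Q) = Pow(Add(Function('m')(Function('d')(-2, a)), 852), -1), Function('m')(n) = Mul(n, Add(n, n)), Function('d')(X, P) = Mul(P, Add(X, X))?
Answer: Rational(-1, 1051644) ≈ -9.5089e-7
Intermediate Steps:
Function('d')(X, P) = Mul(2, P, X) (Function('d')(X, P) = Mul(P, Mul(2, X)) = Mul(2, P, X))
Function('m')(n) = Mul(2, Pow(n, 2)) (Function('m')(n) = Mul(n, Mul(2, n)) = Mul(2, Pow(n, 2)))
Q = Rational(-1, 4092) (Q = Mul(Rational(-1, 3), Pow(Add(Mul(2, Pow(Mul(2, 4, -2), 2)), 852), -1)) = Mul(Rational(-1, 3), Pow(Add(Mul(2, Pow(-16, 2)), 852), -1)) = Mul(Rational(-1, 3), Pow(Add(Mul(2, 256), 852), -1)) = Mul(Rational(-1, 3), Pow(Add(512, 852), -1)) = Mul(Rational(-1, 3), Pow(1364, -1)) = Mul(Rational(-1, 3), Rational(1, 1364)) = Rational(-1, 4092) ≈ -0.00024438)
Mul(Pow(Add(92, Mul(-15, -11)), -1), Q) = Mul(Pow(Add(92, Mul(-15, -11)), -1), Rational(-1, 4092)) = Mul(Pow(Add(92, 165), -1), Rational(-1, 4092)) = Mul(Pow(257, -1), Rational(-1, 4092)) = Mul(Rational(1, 257), Rational(-1, 4092)) = Rational(-1, 1051644)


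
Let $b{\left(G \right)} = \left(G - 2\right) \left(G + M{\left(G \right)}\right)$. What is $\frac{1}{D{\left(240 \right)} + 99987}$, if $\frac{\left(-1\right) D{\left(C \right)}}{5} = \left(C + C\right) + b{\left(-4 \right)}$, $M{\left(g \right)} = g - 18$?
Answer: $\frac{1}{96807} \approx 1.033 \cdot 10^{-5}$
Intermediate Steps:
$M{\left(g \right)} = -18 + g$ ($M{\left(g \right)} = g - 18 = -18 + g$)
$b{\left(G \right)} = \left(-18 + 2 G\right) \left(-2 + G\right)$ ($b{\left(G \right)} = \left(G - 2\right) \left(G + \left(-18 + G\right)\right) = \left(-2 + G\right) \left(-18 + 2 G\right) = \left(-18 + 2 G\right) \left(-2 + G\right)$)
$D{\left(C \right)} = -780 - 10 C$ ($D{\left(C \right)} = - 5 \left(\left(C + C\right) + \left(36 - -88 + 2 \left(-4\right)^{2}\right)\right) = - 5 \left(2 C + \left(36 + 88 + 2 \cdot 16\right)\right) = - 5 \left(2 C + \left(36 + 88 + 32\right)\right) = - 5 \left(2 C + 156\right) = - 5 \left(156 + 2 C\right) = -780 - 10 C$)
$\frac{1}{D{\left(240 \right)} + 99987} = \frac{1}{\left(-780 - 2400\right) + 99987} = \frac{1}{-3180 + 99987} = \frac{1}{96807}$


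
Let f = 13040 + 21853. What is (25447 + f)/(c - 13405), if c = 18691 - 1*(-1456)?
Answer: 30170/3371 ≈ 8.9499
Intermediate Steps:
f = 34893
c = 20147 (c = 18691 + 1456 = 20147)
(25447 + f)/(c - 13405) = (25447 + 34893)/(20147 - 13405) = 60340/6742 = 60340*(1/6742) = 30170/3371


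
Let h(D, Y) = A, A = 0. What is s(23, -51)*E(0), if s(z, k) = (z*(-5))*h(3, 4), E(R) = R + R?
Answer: 0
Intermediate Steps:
E(R) = 2*R
h(D, Y) = 0
s(z, k) = 0 (s(z, k) = (z*(-5))*0 = -5*z*0 = 0)
s(23, -51)*E(0) = 0*(2*0) = 0*0 = 0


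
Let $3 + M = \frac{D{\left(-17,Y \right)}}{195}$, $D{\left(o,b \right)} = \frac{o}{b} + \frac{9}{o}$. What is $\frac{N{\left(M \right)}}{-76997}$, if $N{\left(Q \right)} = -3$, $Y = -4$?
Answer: $\frac{3}{76997} \approx 3.8963 \cdot 10^{-5}$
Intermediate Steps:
$D{\left(o,b \right)} = \frac{9}{o} + \frac{o}{b}$
$M = - \frac{39527}{13260}$ ($M = -3 + \frac{\frac{9}{-17} - \frac{17}{-4}}{195} = -3 + \left(9 \left(- \frac{1}{17}\right) - - \frac{17}{4}\right) \frac{1}{195} = -3 + \left(- \frac{9}{17} + \frac{17}{4}\right) \frac{1}{195} = -3 + \frac{253}{68} \cdot \frac{1}{195} = -3 + \frac{253}{13260} = - \frac{39527}{13260} \approx -2.9809$)
$\frac{N{\left(M \right)}}{-76997} = - \frac{3}{-76997} = \left(-3\right) \left(- \frac{1}{76997}\right) = \frac{3}{76997}$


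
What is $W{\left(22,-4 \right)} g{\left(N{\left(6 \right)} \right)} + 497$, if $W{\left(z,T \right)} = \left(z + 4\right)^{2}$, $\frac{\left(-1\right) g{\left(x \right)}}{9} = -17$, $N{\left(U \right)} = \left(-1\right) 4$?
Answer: $103925$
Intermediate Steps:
$N{\left(U \right)} = -4$
$g{\left(x \right)} = 153$ ($g{\left(x \right)} = \left(-9\right) \left(-17\right) = 153$)
$W{\left(z,T \right)} = \left(4 + z\right)^{2}$
$W{\left(22,-4 \right)} g{\left(N{\left(6 \right)} \right)} + 497 = \left(4 + 22\right)^{2} \cdot 153 + 497 = 26^{2} \cdot 153 + 497 = 676 \cdot 153 + 497 = 103428 + 497 = 103925$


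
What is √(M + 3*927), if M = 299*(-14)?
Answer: I*√1405 ≈ 37.483*I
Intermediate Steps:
M = -4186
√(M + 3*927) = √(-4186 + 3*927) = √(-4186 + 2781) = √(-1405) = I*√1405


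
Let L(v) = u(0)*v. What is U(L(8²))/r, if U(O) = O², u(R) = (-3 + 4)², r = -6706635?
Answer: -4096/6706635 ≈ -0.00061074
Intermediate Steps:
u(R) = 1 (u(R) = 1² = 1)
L(v) = v (L(v) = 1*v = v)
U(L(8²))/r = (8²)²/(-6706635) = 64²*(-1/6706635) = 4096*(-1/6706635) = -4096/6706635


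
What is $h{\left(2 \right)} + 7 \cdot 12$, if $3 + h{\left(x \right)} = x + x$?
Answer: $85$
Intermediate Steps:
$h{\left(x \right)} = -3 + 2 x$ ($h{\left(x \right)} = -3 + \left(x + x\right) = -3 + 2 x$)
$h{\left(2 \right)} + 7 \cdot 12 = \left(-3 + 2 \cdot 2\right) + 7 \cdot 12 = \left(-3 + 4\right) + 84 = 1 + 84 = 85$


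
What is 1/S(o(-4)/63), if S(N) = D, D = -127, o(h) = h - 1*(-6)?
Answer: -1/127 ≈ -0.0078740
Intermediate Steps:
o(h) = 6 + h (o(h) = h + 6 = 6 + h)
S(N) = -127
1/S(o(-4)/63) = 1/(-127) = -1/127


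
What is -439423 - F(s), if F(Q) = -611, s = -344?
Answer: -438812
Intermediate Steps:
-439423 - F(s) = -439423 - 1*(-611) = -439423 + 611 = -438812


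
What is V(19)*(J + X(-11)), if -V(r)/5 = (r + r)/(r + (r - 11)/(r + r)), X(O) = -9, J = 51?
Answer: -30324/73 ≈ -415.40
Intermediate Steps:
V(r) = -10*r/(r + (-11 + r)/(2*r)) (V(r) = -5*(r + r)/(r + (r - 11)/(r + r)) = -5*2*r/(r + (-11 + r)/((2*r))) = -5*2*r/(r + (-11 + r)*(1/(2*r))) = -5*2*r/(r + (-11 + r)/(2*r)) = -10*r/(r + (-11 + r)/(2*r)))
V(19)*(J + X(-11)) = (-20*19²/(-11 + 19 + 2*19²))*(51 - 9) = -20*361/(-11 + 19 + 2*361)*42 = -20*361/(-11 + 19 + 722)*42 = -20*361/730*42 = -20*361*1/730*42 = -722/73*42 = -30324/73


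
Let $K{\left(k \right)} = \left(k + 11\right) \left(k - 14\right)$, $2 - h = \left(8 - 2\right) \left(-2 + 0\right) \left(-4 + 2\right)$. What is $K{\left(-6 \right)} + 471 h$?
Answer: $-10462$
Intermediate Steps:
$h = -22$ ($h = 2 - \left(8 - 2\right) \left(-2 + 0\right) \left(-4 + 2\right) = 2 - 6 \left(\left(-2\right) \left(-2\right)\right) = 2 - 6 \cdot 4 = 2 - 24 = -22$)
$K{\left(k \right)} = \left(-14 + k\right) \left(11 + k\right)$ ($K{\left(k \right)} = \left(11 + k\right) \left(-14 + k\right) = \left(-14 + k\right) \left(11 + k\right)$)
$K{\left(-6 \right)} + 471 h = \left(-154 + \left(-6\right)^{2} - -18\right) + 471 \left(-22\right) = \left(-154 + 36 + 18\right) - 10362 = -100 - 10362 = -10462$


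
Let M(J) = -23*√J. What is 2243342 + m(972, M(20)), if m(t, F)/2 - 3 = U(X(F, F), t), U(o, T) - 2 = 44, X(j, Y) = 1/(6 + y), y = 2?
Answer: 2243440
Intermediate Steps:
X(j, Y) = ⅛ (X(j, Y) = 1/(6 + 2) = 1/8 = ⅛)
U(o, T) = 46 (U(o, T) = 2 + 44 = 46)
m(t, F) = 98 (m(t, F) = 6 + 2*46 = 6 + 92 = 98)
2243342 + m(972, M(20)) = 2243342 + 98 = 2243440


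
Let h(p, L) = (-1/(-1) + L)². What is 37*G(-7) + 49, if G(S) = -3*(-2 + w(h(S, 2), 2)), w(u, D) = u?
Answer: -728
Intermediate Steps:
h(p, L) = (1 + L)² (h(p, L) = (-1*(-1) + L)² = (1 + L)²)
G(S) = -21 (G(S) = -3*(-2 + (1 + 2)²) = -3*(-2 + 3²) = -3*(-2 + 9) = -3*7 = -21)
37*G(-7) + 49 = 37*(-21) + 49 = -777 + 49 = -728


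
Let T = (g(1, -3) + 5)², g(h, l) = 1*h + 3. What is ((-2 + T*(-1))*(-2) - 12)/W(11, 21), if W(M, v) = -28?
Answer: -11/2 ≈ -5.5000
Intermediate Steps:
g(h, l) = 3 + h (g(h, l) = h + 3 = 3 + h)
T = 81 (T = ((3 + 1) + 5)² = (4 + 5)² = 9² = 81)
((-2 + T*(-1))*(-2) - 12)/W(11, 21) = ((-2 + 81*(-1))*(-2) - 12)/(-28) = ((-2 - 81)*(-2) - 12)*(-1/28) = (-83*(-2) - 12)*(-1/28) = (166 - 12)*(-1/28) = 154*(-1/28) = -11/2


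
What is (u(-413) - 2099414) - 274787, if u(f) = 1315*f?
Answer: -2917296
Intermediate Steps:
(u(-413) - 2099414) - 274787 = (1315*(-413) - 2099414) - 274787 = (-543095 - 2099414) - 274787 = -2642509 - 274787 = -2917296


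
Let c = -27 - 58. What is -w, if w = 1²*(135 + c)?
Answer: -50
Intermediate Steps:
c = -85
w = 50 (w = 1²*(135 - 85) = 1*50 = 50)
-w = -1*50 = -50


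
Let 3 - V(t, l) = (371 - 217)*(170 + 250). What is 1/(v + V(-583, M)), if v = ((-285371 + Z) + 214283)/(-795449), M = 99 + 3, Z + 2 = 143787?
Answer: -795449/51447327670 ≈ -1.5461e-5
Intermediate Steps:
Z = 143785 (Z = -2 + 143787 = 143785)
M = 102
v = -72697/795449 (v = ((-285371 + 143785) + 214283)/(-795449) = (-141586 + 214283)*(-1/795449) = 72697*(-1/795449) = -72697/795449 ≈ -0.091391)
V(t, l) = -64677 (V(t, l) = 3 - (371 - 217)*(170 + 250) = 3 - 154*420 = 3 - 1*64680 = 3 - 64680 = -64677)
1/(v + V(-583, M)) = 1/(-72697/795449 - 64677) = 1/(-51447327670/795449) = -795449/51447327670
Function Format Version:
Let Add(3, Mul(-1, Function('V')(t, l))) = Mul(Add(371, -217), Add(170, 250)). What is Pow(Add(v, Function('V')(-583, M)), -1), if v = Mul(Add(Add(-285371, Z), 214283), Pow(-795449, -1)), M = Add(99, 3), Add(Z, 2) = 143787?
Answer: Rational(-795449, 51447327670) ≈ -1.5461e-5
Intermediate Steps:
Z = 143785 (Z = Add(-2, 143787) = 143785)
M = 102
v = Rational(-72697, 795449) (v = Mul(Add(Add(-285371, 143785), 214283), Pow(-795449, -1)) = Mul(Add(-141586, 214283), Rational(-1, 795449)) = Mul(72697, Rational(-1, 795449)) = Rational(-72697, 795449) ≈ -0.091391)
Function('V')(t, l) = -64677 (Function('V')(t, l) = Add(3, Mul(-1, Mul(Add(371, -217), Add(170, 250)))) = Add(3, Mul(-1, Mul(154, 420))) = Add(3, Mul(-1, 64680)) = Add(3, -64680) = -64677)
Pow(Add(v, Function('V')(-583, M)), -1) = Pow(Add(Rational(-72697, 795449), -64677), -1) = Pow(Rational(-51447327670, 795449), -1) = Rational(-795449, 51447327670)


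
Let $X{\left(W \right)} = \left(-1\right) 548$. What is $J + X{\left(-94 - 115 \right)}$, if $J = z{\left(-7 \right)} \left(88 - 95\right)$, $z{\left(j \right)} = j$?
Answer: $-499$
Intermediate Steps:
$X{\left(W \right)} = -548$
$J = 49$ ($J = - 7 \left(88 - 95\right) = \left(-7\right) \left(-7\right) = 49$)
$J + X{\left(-94 - 115 \right)} = 49 - 548 = -499$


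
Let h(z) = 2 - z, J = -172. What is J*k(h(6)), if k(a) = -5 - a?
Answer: 172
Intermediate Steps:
J*k(h(6)) = -172*(-5 - (2 - 1*6)) = -172*(-5 - (2 - 6)) = -172*(-5 - 1*(-4)) = -172*(-5 + 4) = -172*(-1) = 172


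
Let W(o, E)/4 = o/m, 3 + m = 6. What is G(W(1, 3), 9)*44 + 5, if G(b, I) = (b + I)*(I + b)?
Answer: 42329/9 ≈ 4703.2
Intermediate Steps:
m = 3 (m = -3 + 6 = 3)
W(o, E) = 4*o/3 (W(o, E) = 4*(o/3) = 4*o/3)
G(b, I) = (I + b)**2 (G(b, I) = (I + b)*(I + b) = (I + b)**2)
G(W(1, 3), 9)*44 + 5 = (9 + (4/3)*1)**2*44 + 5 = (9 + 4/3)**2*44 + 5 = (31/3)**2*44 + 5 = (961/9)*44 + 5 = 42284/9 + 5 = 42329/9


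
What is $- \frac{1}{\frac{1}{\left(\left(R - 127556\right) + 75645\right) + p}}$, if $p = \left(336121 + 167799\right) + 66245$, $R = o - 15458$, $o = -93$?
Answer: $-502703$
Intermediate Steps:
$R = -15551$ ($R = -93 - 15458 = -15551$)
$p = 570165$ ($p = 503920 + 66245 = 570165$)
$- \frac{1}{\frac{1}{\left(\left(R - 127556\right) + 75645\right) + p}} = - \frac{1}{\frac{1}{\left(\left(-15551 - 127556\right) + 75645\right) + 570165}} = - \frac{1}{\frac{1}{\left(-143107 + 75645\right) + 570165}} = - \frac{1}{\frac{1}{-67462 + 570165}} = - \frac{1}{\frac{1}{502703}} = \left(-1\right) 502703 = -502703$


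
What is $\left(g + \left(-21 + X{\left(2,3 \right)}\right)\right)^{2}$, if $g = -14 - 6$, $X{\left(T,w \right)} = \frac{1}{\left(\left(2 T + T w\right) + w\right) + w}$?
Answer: $\frac{429025}{256} \approx 1675.9$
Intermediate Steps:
$X{\left(T,w \right)} = \frac{1}{2 T + 2 w + T w}$ ($X{\left(T,w \right)} = \frac{1}{\left(w + 2 T + T w\right) + w} = \frac{1}{2 T + 2 w + T w}$)
$g = -20$
$\left(g + \left(-21 + X{\left(2,3 \right)}\right)\right)^{2} = \left(-20 - \left(21 - \frac{1}{2 \cdot 2 + 2 \cdot 3 + 2 \cdot 3}\right)\right)^{2} = \left(-20 - \left(21 - \frac{1}{4 + 6 + 6}\right)\right)^{2} = \left(-20 - \left(21 - \frac{1}{16}\right)\right)^{2} = \left(-20 + \left(-21 + \frac{1}{16}\right)\right)^{2} = \left(-20 - \frac{335}{16}\right)^{2} = \left(- \frac{655}{16}\right)^{2} = \frac{429025}{256}$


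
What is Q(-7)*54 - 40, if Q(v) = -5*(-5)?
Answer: 1310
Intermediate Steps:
Q(v) = 25
Q(-7)*54 - 40 = 25*54 - 40 = 1350 - 40 = 1310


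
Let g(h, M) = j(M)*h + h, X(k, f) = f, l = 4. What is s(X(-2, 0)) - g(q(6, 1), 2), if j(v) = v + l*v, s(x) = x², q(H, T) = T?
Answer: -11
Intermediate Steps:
j(v) = 5*v (j(v) = v + 4*v = 5*v)
g(h, M) = h + 5*M*h (g(h, M) = (5*M)*h + h = 5*M*h + h = h + 5*M*h)
s(X(-2, 0)) - g(q(6, 1), 2) = 0² - (1 + 5*2) = 0 - (1 + 10) = 0 - 11 = -11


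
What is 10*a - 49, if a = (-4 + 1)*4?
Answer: -169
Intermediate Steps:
a = -12 (a = -3*4 = -12)
10*a - 49 = 10*(-12) - 49 = -120 - 49 = -169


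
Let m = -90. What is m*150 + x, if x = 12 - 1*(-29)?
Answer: -13459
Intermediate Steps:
x = 41 (x = 12 + 29 = 41)
m*150 + x = -90*150 + 41 = -13500 + 41 = -13459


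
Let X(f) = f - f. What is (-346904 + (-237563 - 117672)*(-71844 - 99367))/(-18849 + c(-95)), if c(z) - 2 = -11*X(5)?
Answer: -60819792681/18847 ≈ -3.2270e+6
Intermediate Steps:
X(f) = 0
c(z) = 2 (c(z) = 2 - 11*0 = 2 + 0 = 2)
(-346904 + (-237563 - 117672)*(-71844 - 99367))/(-18849 + c(-95)) = (-346904 + (-237563 - 117672)*(-71844 - 99367))/(-18849 + 2) = (-346904 - 355235*(-171211))/(-18847) = (-346904 + 60820139585)*(-1/18847) = 60819792681*(-1/18847) = -60819792681/18847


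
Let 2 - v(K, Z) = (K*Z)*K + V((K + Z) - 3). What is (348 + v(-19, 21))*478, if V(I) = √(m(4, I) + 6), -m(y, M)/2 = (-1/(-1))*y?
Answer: -3456418 - 478*I*√2 ≈ -3.4564e+6 - 675.99*I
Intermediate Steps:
m(y, M) = -2*y (m(y, M) = -2*(-1/(-1))*y = -2*(-1*(-1))*y = -2*y)
V(I) = I*√2 (V(I) = √(-2*4 + 6) = √(-8 + 6) = √(-2) = I*√2)
v(K, Z) = 2 - I*√2 - Z*K² (v(K, Z) = 2 - ((K*Z)*K + I*√2) = 2 - (Z*K² + I*√2) = 2 - (I*√2 + Z*K²) = 2 + (-I*√2 - Z*K²) = 2 - I*√2 - Z*K²)
(348 + v(-19, 21))*478 = (348 + (2 - I*√2 - 1*21*(-19)²))*478 = (348 + (2 - I*√2 - 1*21*361))*478 = (348 + (2 - I*√2 - 7581))*478 = (348 + (-7579 - I*√2))*478 = (-7231 - I*√2)*478 = -3456418 - 478*I*√2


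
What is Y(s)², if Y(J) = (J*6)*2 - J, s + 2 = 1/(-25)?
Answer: 314721/625 ≈ 503.55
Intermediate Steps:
s = -51/25 (s = -2 + 1/(-25) = -2 + 1*(-1/25) = -2 - 1/25 = -51/25 ≈ -2.0400)
Y(J) = 11*J (Y(J) = (6*J)*2 - J = 12*J - J = 11*J)
Y(s)² = (11*(-51/25))² = (-561/25)² = 314721/625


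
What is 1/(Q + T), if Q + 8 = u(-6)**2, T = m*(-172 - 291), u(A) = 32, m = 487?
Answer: -1/224465 ≈ -4.4550e-6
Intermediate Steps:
T = -225481 (T = 487*(-172 - 291) = 487*(-463) = -225481)
Q = 1016 (Q = -8 + 32**2 = -8 + 1024 = 1016)
1/(Q + T) = 1/(1016 - 225481) = 1/(-224465) = -1/224465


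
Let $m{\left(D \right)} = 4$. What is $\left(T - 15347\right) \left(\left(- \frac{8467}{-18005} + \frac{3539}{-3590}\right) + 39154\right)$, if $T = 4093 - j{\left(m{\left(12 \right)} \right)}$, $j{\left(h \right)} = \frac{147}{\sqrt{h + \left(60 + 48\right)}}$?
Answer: $- \frac{2848163412915329}{6463795} - \frac{10629364078767 \sqrt{7}}{51710360} \approx -4.4118 \cdot 10^{8}$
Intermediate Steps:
$j{\left(h \right)} = \frac{147}{\sqrt{108 + h}}$ ($j{\left(h \right)} = \frac{147}{\sqrt{h + 108}} = \frac{147}{\sqrt{108 + h}}$)
$T = 4093 - \frac{21 \sqrt{7}}{4}$ ($T = 4093 - \frac{147}{\sqrt{108 + 4}} = 4093 - \frac{147}{4 \sqrt{7}} = 4093 - 147 \frac{\sqrt{7}}{28} = 4093 - \frac{21 \sqrt{7}}{4} \approx 4079.1$)
$\left(T - 15347\right) \left(\left(- \frac{8467}{-18005} + \frac{3539}{-3590}\right) + 39154\right) = \left(\left(4093 - \frac{21 \sqrt{7}}{4}\right) - 15347\right) \left(\left(- \frac{8467}{-18005} + \frac{3539}{-3590}\right) + 39154\right) = \left(-11254 - \frac{21 \sqrt{7}}{4}\right) \left(\left(\left(-8467\right) \left(- \frac{1}{18005}\right) + 3539 \left(- \frac{1}{3590}\right)\right) + 39154\right) = \left(-11254 - \frac{21 \sqrt{7}}{4}\right) \left(\left(\frac{8467}{18005} - \frac{3539}{3590}\right) + 39154\right) = \left(-11254 - \frac{21 \sqrt{7}}{4}\right) \left(- \frac{6664633}{12927590} + 39154\right) = \left(-11254 - \frac{21 \sqrt{7}}{4}\right) \frac{506160194227}{12927590} = - \frac{2848163412915329}{6463795} - \frac{10629364078767 \sqrt{7}}{51710360}$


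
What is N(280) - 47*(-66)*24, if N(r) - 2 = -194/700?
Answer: 26057403/350 ≈ 74450.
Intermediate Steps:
N(r) = 603/350 (N(r) = 2 - 194/700 = 2 - 194*1/700 = 2 - 97/350 = 603/350)
N(280) - 47*(-66)*24 = 603/350 - 47*(-66)*24 = 603/350 - (-3102)*24 = 603/350 - 1*(-74448) = 603/350 + 74448 = 26057403/350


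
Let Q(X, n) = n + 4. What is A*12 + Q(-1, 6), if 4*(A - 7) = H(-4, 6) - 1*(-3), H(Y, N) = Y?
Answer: 91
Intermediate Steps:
Q(X, n) = 4 + n
A = 27/4 (A = 7 + (-4 - 1*(-3))/4 = 7 + (-4 + 3)/4 = 7 + (¼)*(-1) = 7 - ¼ = 27/4 ≈ 6.7500)
A*12 + Q(-1, 6) = (27/4)*12 + (4 + 6) = 81 + 10 = 91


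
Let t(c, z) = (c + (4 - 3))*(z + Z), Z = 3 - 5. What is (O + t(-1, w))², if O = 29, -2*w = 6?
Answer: 841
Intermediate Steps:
w = -3 (w = -½*6 = -3)
Z = -2
t(c, z) = (1 + c)*(-2 + z) (t(c, z) = (c + (4 - 3))*(z - 2) = (c + 1)*(-2 + z) = (1 + c)*(-2 + z))
(O + t(-1, w))² = (29 + (-2 - 3 - 2*(-1) - 1*(-3)))² = (29 + (-2 - 3 + 2 + 3))² = (29 + 0)² = 29² = 841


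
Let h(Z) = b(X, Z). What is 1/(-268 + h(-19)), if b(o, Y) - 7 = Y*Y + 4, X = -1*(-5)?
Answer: 1/104 ≈ 0.0096154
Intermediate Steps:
X = 5
b(o, Y) = 11 + Y**2 (b(o, Y) = 7 + (Y*Y + 4) = 7 + (Y**2 + 4) = 7 + (4 + Y**2) = 11 + Y**2)
h(Z) = 11 + Z**2
1/(-268 + h(-19)) = 1/(-268 + (11 + (-19)**2)) = 1/(-268 + (11 + 361)) = 1/(-268 + 372) = 1/104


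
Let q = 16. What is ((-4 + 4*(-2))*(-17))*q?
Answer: 3264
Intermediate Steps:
((-4 + 4*(-2))*(-17))*q = ((-4 + 4*(-2))*(-17))*16 = ((-4 - 8)*(-17))*16 = -12*(-17)*16 = 204*16 = 3264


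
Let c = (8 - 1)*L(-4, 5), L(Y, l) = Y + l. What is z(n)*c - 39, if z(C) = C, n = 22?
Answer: 115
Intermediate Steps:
c = 7 (c = (8 - 1)*(-4 + 5) = 7*1 = 7)
z(n)*c - 39 = 22*7 - 39 = 154 - 39 = 115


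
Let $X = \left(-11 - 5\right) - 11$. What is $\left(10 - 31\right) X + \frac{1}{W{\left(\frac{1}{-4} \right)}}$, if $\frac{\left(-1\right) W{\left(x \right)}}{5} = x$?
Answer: $\frac{2839}{5} \approx 567.8$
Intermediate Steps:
$W{\left(x \right)} = - 5 x$
$X = -27$ ($X = -16 - 11 = -27$)
$\left(10 - 31\right) X + \frac{1}{W{\left(\frac{1}{-4} \right)}} = \left(10 - 31\right) \left(-27\right) + \frac{1}{\left(-5\right) \frac{1}{-4}} = \left(-21\right) \left(-27\right) + \frac{1}{\left(-5\right) \left(- \frac{1}{4}\right)} = 567 + \frac{1}{\frac{5}{4}} = 567 + \frac{4}{5} = \frac{2839}{5}$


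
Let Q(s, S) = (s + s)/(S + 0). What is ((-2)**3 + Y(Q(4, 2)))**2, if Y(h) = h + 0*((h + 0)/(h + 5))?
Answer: 16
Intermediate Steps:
Q(s, S) = 2*s/S (Q(s, S) = (2*s)/S = 2*s/S)
Y(h) = h (Y(h) = h + 0*(h/(5 + h)) = h + 0 = h)
((-2)**3 + Y(Q(4, 2)))**2 = ((-2)**3 + 2*4/2)**2 = (-8 + 2*4*(1/2))**2 = (-8 + 4)**2 = (-4)**2 = 16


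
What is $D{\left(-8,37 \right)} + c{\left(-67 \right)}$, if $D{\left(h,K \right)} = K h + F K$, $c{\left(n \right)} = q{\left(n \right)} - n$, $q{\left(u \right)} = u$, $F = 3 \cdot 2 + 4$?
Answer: $74$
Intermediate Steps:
$F = 10$ ($F = 6 + 4 = 10$)
$c{\left(n \right)} = 0$ ($c{\left(n \right)} = n - n = 0$)
$D{\left(h,K \right)} = 10 K + K h$ ($D{\left(h,K \right)} = K h + 10 K = 10 K + K h$)
$D{\left(-8,37 \right)} + c{\left(-67 \right)} = 37 \left(10 - 8\right) + 0 = 37 \cdot 2 + 0 = 74 + 0 = 74$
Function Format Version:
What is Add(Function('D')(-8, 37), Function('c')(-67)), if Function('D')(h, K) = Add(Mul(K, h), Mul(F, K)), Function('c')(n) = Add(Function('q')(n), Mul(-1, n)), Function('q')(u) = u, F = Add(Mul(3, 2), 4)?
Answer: 74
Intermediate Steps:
F = 10 (F = Add(6, 4) = 10)
Function('c')(n) = 0 (Function('c')(n) = Add(n, Mul(-1, n)) = 0)
Function('D')(h, K) = Add(Mul(10, K), Mul(K, h)) (Function('D')(h, K) = Add(Mul(K, h), Mul(10, K)) = Add(Mul(10, K), Mul(K, h)))
Add(Function('D')(-8, 37), Function('c')(-67)) = Add(Mul(37, Add(10, -8)), 0) = Add(Mul(37, 2), 0) = Add(74, 0) = 74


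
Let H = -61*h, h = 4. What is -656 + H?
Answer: -900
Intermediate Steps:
H = -244 (H = -61*4 = -244)
-656 + H = -656 - 244 = -900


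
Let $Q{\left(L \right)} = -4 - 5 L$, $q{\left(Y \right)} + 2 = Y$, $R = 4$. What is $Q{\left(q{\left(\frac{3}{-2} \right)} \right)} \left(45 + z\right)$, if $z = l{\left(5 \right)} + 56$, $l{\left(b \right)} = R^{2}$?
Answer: $\frac{3159}{2} \approx 1579.5$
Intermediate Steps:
$q{\left(Y \right)} = -2 + Y$
$l{\left(b \right)} = 16$ ($l{\left(b \right)} = 4^{2} = 16$)
$z = 72$ ($z = 16 + 56 = 72$)
$Q{\left(q{\left(\frac{3}{-2} \right)} \right)} \left(45 + z\right) = \left(-4 - 5 \left(-2 + \frac{3}{-2}\right)\right) \left(45 + 72\right) = \left(-4 - 5 \left(-2 + 3 \left(- \frac{1}{2}\right)\right)\right) 117 = \left(-4 - 5 \left(-2 - \frac{3}{2}\right)\right) 117 = \left(-4 - - \frac{35}{2}\right) 117 = \left(-4 + \frac{35}{2}\right) 117 = \frac{27}{2} \cdot 117 = \frac{3159}{2}$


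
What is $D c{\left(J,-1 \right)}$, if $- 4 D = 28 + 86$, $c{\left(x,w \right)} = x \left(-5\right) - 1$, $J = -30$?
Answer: $- \frac{8493}{2} \approx -4246.5$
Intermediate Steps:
$c{\left(x,w \right)} = -1 - 5 x$ ($c{\left(x,w \right)} = - 5 x - 1 = -1 - 5 x$)
$D = - \frac{57}{2}$ ($D = - \frac{28 + 86}{4} = \left(- \frac{1}{4}\right) 114 = - \frac{57}{2} \approx -28.5$)
$D c{\left(J,-1 \right)} = - \frac{57 \left(-1 - -150\right)}{2} = - \frac{57 \left(-1 + 150\right)}{2} = \left(- \frac{57}{2}\right) 149 = - \frac{8493}{2}$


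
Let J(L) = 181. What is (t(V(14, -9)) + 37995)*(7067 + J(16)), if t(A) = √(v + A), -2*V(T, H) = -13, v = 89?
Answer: 275387760 + 3624*√382 ≈ 2.7546e+8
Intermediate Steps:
V(T, H) = 13/2 (V(T, H) = -½*(-13) = 13/2)
t(A) = √(89 + A)
(t(V(14, -9)) + 37995)*(7067 + J(16)) = (√(89 + 13/2) + 37995)*(7067 + 181) = (√(191/2) + 37995)*7248 = (√382/2 + 37995)*7248 = (37995 + √382/2)*7248 = 275387760 + 3624*√382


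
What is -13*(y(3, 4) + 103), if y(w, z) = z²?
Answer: -1547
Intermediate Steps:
-13*(y(3, 4) + 103) = -13*(4² + 103) = -13*(16 + 103) = -13*119 = -1547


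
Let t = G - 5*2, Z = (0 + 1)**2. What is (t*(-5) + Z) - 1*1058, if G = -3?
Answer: -992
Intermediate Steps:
Z = 1 (Z = 1**2 = 1)
t = -13 (t = -3 - 5*2 = -3 - 10 = -13)
(t*(-5) + Z) - 1*1058 = (-13*(-5) + 1) - 1*1058 = (65 + 1) - 1058 = 66 - 1058 = -992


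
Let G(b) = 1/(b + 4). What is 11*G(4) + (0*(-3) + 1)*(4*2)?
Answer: 75/8 ≈ 9.3750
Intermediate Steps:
G(b) = 1/(4 + b)
11*G(4) + (0*(-3) + 1)*(4*2) = 11/(4 + 4) + (0*(-3) + 1)*(4*2) = 11/8 + (0 + 1)*8 = 11*(⅛) + 1*8 = 11/8 + 8 = 75/8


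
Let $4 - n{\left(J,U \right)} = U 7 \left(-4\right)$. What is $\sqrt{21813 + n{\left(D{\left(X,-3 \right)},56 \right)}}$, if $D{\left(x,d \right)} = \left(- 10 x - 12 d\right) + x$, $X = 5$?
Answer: $\sqrt{23385} \approx 152.92$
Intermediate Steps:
$D{\left(x,d \right)} = - 12 d - 9 x$ ($D{\left(x,d \right)} = \left(- 12 d - 10 x\right) + x = - 12 d - 9 x$)
$n{\left(J,U \right)} = 4 + 28 U$ ($n{\left(J,U \right)} = 4 - U 7 \left(-4\right) = 4 - 7 U \left(-4\right) = 4 - - 28 U = 4 + 28 U$)
$\sqrt{21813 + n{\left(D{\left(X,-3 \right)},56 \right)}} = \sqrt{21813 + \left(4 + 28 \cdot 56\right)} = \sqrt{21813 + \left(4 + 1568\right)} = \sqrt{21813 + 1572} = \sqrt{23385}$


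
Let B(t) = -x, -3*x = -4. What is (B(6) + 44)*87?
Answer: 3712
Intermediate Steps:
x = 4/3 (x = -⅓*(-4) = 4/3 ≈ 1.3333)
B(t) = -4/3 (B(t) = -1*4/3 = -4/3)
(B(6) + 44)*87 = (-4/3 + 44)*87 = (128/3)*87 = 3712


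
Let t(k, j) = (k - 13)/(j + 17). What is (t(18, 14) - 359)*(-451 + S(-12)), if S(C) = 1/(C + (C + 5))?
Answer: 95332680/589 ≈ 1.6186e+5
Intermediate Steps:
t(k, j) = (-13 + k)/(17 + j)
S(C) = 1/(5 + 2*C) (S(C) = 1/(C + (5 + C)) = 1/(5 + 2*C))
(t(18, 14) - 359)*(-451 + S(-12)) = ((-13 + 18)/(17 + 14) - 359)*(-451 + 1/(5 + 2*(-12))) = (5/31 - 359)*(-451 + 1/(5 - 24)) = ((1/31)*5 - 359)*(-451 + 1/(-19)) = (5/31 - 359)*(-451 - 1/19) = -11124/31*(-8570/19) = 95332680/589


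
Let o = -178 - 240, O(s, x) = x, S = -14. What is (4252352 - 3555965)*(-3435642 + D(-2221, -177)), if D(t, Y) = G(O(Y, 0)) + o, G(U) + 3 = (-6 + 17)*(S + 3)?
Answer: -2392913867208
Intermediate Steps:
G(U) = -124 (G(U) = -3 + (-6 + 17)*(-14 + 3) = -3 + 11*(-11) = -3 - 121 = -124)
o = -418
D(t, Y) = -542 (D(t, Y) = -124 - 418 = -542)
(4252352 - 3555965)*(-3435642 + D(-2221, -177)) = (4252352 - 3555965)*(-3435642 - 542) = 696387*(-3436184) = -2392913867208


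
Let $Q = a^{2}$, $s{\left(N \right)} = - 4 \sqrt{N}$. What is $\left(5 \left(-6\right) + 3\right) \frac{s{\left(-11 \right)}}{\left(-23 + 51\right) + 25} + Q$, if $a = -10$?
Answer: $100 + \frac{108 i \sqrt{11}}{53} \approx 100.0 + 6.7584 i$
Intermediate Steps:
$Q = 100$ ($Q = \left(-10\right)^{2} = 100$)
$\left(5 \left(-6\right) + 3\right) \frac{s{\left(-11 \right)}}{\left(-23 + 51\right) + 25} + Q = \left(5 \left(-6\right) + 3\right) \frac{\left(-4\right) \sqrt{-11}}{\left(-23 + 51\right) + 25} + 100 = \left(-30 + 3\right) \frac{\left(-4\right) i \sqrt{11}}{28 + 25} + 100 = - 27 \frac{\left(-4\right) i \sqrt{11}}{53} + 100 = - 27 - 4 i \sqrt{11} \cdot \frac{1}{53} + 100 = - 27 \left(- \frac{4 i \sqrt{11}}{53}\right) + 100 = \frac{108 i \sqrt{11}}{53} + 100 = 100 + \frac{108 i \sqrt{11}}{53}$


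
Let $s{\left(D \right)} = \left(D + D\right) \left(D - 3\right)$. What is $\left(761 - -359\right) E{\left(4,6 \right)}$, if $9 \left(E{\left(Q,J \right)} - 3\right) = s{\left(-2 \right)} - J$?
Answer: $\frac{45920}{9} \approx 5102.2$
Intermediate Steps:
$s{\left(D \right)} = 2 D \left(-3 + D\right)$
$E{\left(Q,J \right)} = \frac{47}{9} - \frac{J}{9}$ ($E{\left(Q,J \right)} = 3 + \frac{2 \left(-2\right) \left(-3 - 2\right) - J}{9} = 3 + \frac{2 \left(-2\right) \left(-5\right) - J}{9} = 3 + \frac{20 - J}{9} = 3 - \left(- \frac{20}{9} + \frac{J}{9}\right) = \frac{47}{9} - \frac{J}{9}$)
$\left(761 - -359\right) E{\left(4,6 \right)} = \left(761 - -359\right) \left(\frac{47}{9} - \frac{2}{3}\right) = \left(761 + 359\right) \left(\frac{47}{9} - \frac{2}{3}\right) = 1120 \cdot \frac{41}{9} = \frac{45920}{9}$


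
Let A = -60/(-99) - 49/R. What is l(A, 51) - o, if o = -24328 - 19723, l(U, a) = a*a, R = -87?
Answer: 46652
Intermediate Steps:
A = 373/319 (A = -60/(-99) - 49/(-87) = -60*(-1/99) - 49*(-1/87) = 20/33 + 49/87 = 373/319 ≈ 1.1693)
l(U, a) = a²
o = -44051
l(A, 51) - o = 51² - 1*(-44051) = 2601 + 44051 = 46652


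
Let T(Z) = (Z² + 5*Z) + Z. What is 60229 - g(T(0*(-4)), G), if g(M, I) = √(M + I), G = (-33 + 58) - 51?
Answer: 60229 - I*√26 ≈ 60229.0 - 5.099*I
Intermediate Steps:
T(Z) = Z² + 6*Z
G = -26 (G = 25 - 51 = -26)
g(M, I) = √(I + M)
60229 - g(T(0*(-4)), G) = 60229 - √(-26 + (0*(-4))*(6 + 0*(-4))) = 60229 - √(-26 + 0*(6 + 0)) = 60229 - √(-26 + 0*6) = 60229 - √(-26 + 0) = 60229 - √(-26) = 60229 - I*√26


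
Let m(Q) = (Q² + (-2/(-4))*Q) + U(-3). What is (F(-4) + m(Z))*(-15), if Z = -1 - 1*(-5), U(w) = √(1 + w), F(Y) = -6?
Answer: -180 - 15*I*√2 ≈ -180.0 - 21.213*I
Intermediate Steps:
Z = 4 (Z = -1 + 5 = 4)
m(Q) = Q² + Q/2 + I*√2 (m(Q) = (Q² + (-2/(-4))*Q) + √(1 - 3) = (Q² + (-2*(-¼))*Q) + √(-2) = (Q² + Q/2) + I*√2 = Q² + Q/2 + I*√2)
(F(-4) + m(Z))*(-15) = (-6 + (4² + (½)*4 + I*√2))*(-15) = (-6 + (16 + 2 + I*√2))*(-15) = (-6 + (18 + I*√2))*(-15) = (12 + I*√2)*(-15) = -180 - 15*I*√2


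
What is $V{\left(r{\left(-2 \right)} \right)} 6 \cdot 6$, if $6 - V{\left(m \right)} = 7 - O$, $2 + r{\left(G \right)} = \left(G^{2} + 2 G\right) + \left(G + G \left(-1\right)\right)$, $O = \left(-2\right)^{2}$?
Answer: $108$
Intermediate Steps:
$O = 4$
$r{\left(G \right)} = -2 + G^{2} + 2 G$ ($r{\left(G \right)} = -2 + \left(\left(G^{2} + 2 G\right) + \left(G + G \left(-1\right)\right)\right) = -2 + \left(\left(G^{2} + 2 G\right) + \left(G - G\right)\right) = -2 + \left(\left(G^{2} + 2 G\right) + 0\right) = -2 + \left(G^{2} + 2 G\right) = -2 + G^{2} + 2 G$)
$V{\left(m \right)} = 3$ ($V{\left(m \right)} = 6 - \left(7 - 4\right) = 6 - 3 = 3$)
$V{\left(r{\left(-2 \right)} \right)} 6 \cdot 6 = 3 \cdot 6 \cdot 6 = 3 \cdot 36 = 108$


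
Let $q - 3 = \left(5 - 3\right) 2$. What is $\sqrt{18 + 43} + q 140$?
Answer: $980 + \sqrt{61} \approx 987.81$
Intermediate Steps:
$q = 7$ ($q = 3 + \left(5 - 3\right) 2 = 3 + 2 \cdot 2 = 3 + 4 = 7$)
$\sqrt{18 + 43} + q 140 = \sqrt{18 + 43} + 7 \cdot 140 = \sqrt{61} + 980 = 980 + \sqrt{61}$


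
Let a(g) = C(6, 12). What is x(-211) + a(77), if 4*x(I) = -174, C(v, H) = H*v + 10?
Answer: 77/2 ≈ 38.500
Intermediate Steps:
C(v, H) = 10 + H*v
a(g) = 82 (a(g) = 10 + 12*6 = 10 + 72 = 82)
x(I) = -87/2 (x(I) = (1/4)*(-174) = -87/2)
x(-211) + a(77) = -87/2 + 82 = 77/2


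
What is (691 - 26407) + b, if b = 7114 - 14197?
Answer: -32799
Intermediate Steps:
b = -7083
(691 - 26407) + b = (691 - 26407) - 7083 = -25716 - 7083 = -32799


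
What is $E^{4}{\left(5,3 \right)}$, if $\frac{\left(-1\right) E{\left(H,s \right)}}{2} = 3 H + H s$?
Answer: $12960000$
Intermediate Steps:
$E{\left(H,s \right)} = - 6 H - 2 H s$ ($E{\left(H,s \right)} = - 2 \left(3 H + H s\right) = - 6 H - 2 H s$)
$E^{4}{\left(5,3 \right)} = \left(\left(-2\right) 5 \left(3 + 3\right)\right)^{4} = \left(\left(-2\right) 5 \cdot 6\right)^{4} = \left(-60\right)^{4} = 12960000$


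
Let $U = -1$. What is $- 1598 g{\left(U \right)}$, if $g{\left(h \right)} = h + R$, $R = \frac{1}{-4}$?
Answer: $\frac{3995}{2} \approx 1997.5$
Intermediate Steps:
$R = - \frac{1}{4} \approx -0.25$
$g{\left(h \right)} = - \frac{1}{4} + h$ ($g{\left(h \right)} = h - \frac{1}{4} = - \frac{1}{4} + h$)
$- 1598 g{\left(U \right)} = - 1598 \left(- \frac{1}{4} - 1\right) = \left(-1598\right) \left(- \frac{5}{4}\right) = \frac{3995}{2}$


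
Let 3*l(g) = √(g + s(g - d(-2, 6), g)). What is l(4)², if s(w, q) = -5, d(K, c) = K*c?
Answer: -⅑ ≈ -0.11111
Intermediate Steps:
l(g) = √(-5 + g)/3 (l(g) = √(g - 5)/3 = √(-5 + g)/3)
l(4)² = (√(-5 + 4)/3)² = (√(-1)/3)² = (I/3)² = -⅑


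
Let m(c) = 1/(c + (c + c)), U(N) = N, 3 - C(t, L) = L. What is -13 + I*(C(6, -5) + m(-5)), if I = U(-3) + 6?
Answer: 54/5 ≈ 10.800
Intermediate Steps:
C(t, L) = 3 - L
m(c) = 1/(3*c) (m(c) = 1/(c + 2*c) = 1/(3*c))
I = 3 (I = -3 + 6 = 3)
-13 + I*(C(6, -5) + m(-5)) = -13 + 3*((3 - 1*(-5)) + (⅓)/(-5)) = -13 + 3*((3 + 5) + (⅓)*(-⅕)) = -13 + 3*(8 - 1/15) = -13 + 3*(119/15) = -13 + 119/5 = 54/5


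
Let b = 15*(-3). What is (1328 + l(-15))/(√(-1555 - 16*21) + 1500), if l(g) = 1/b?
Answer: 5975900/6755673 - 59759*I*√1891/101335095 ≈ 0.88457 - 0.025644*I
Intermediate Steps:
b = -45
l(g) = -1/45 (l(g) = 1/(-45) = -1/45)
(1328 + l(-15))/(√(-1555 - 16*21) + 1500) = (1328 - 1/45)/(√(-1555 - 16*21) + 1500) = 59759/(45*(√(-1555 - 336) + 1500)) = 59759/(45*(√(-1891) + 1500)) = 59759/(45*(I*√1891 + 1500)) = 59759/(45*(1500 + I*√1891))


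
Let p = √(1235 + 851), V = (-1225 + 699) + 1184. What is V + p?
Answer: 658 + √2086 ≈ 703.67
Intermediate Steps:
V = 658 (V = -526 + 1184 = 658)
p = √2086 ≈ 45.673
V + p = 658 + √2086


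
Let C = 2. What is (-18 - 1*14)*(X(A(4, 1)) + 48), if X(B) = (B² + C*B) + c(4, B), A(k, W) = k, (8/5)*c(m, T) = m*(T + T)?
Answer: -2944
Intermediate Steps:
c(m, T) = 5*T*m/4 (c(m, T) = 5*(m*(T + T))/8 = 5*(m*(2*T))/8 = 5*(2*T*m)/8 = 5*T*m/4)
X(B) = B² + 7*B (X(B) = (B² + 2*B) + (5/4)*B*4 = (B² + 2*B) + 5*B = B² + 7*B)
(-18 - 1*14)*(X(A(4, 1)) + 48) = (-18 - 1*14)*(4*(7 + 4) + 48) = (-18 - 14)*(4*11 + 48) = -32*(44 + 48) = -32*92 = -2944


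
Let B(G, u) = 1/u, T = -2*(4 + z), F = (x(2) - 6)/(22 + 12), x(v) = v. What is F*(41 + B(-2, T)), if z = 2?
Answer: -491/102 ≈ -4.8137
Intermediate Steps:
F = -2/17 (F = (2 - 6)/(22 + 12) = -4/34 = -4*1/34 = -2/17 ≈ -0.11765)
T = -12 (T = -2*(4 + 2) = -2*6 = -12)
F*(41 + B(-2, T)) = -2*(41 + 1/(-12))/17 = -2*(41 - 1/12)/17 = -2/17*491/12 = -491/102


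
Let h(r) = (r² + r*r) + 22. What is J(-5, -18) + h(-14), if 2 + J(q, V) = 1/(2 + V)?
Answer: 6591/16 ≈ 411.94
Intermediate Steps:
h(r) = 22 + 2*r² (h(r) = (r² + r²) + 22 = 2*r² + 22 = 22 + 2*r²)
J(q, V) = -2 + 1/(2 + V)
J(-5, -18) + h(-14) = (-3 - 2*(-18))/(2 - 18) + (22 + 2*(-14)²) = (-3 + 36)/(-16) + (22 + 2*196) = -1/16*33 + (22 + 392) = -33/16 + 414 = 6591/16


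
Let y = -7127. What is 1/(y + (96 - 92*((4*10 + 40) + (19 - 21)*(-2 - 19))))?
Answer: -1/18255 ≈ -5.4780e-5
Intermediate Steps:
1/(y + (96 - 92*((4*10 + 40) + (19 - 21)*(-2 - 19)))) = 1/(-7127 + (96 - 92*((4*10 + 40) + (19 - 21)*(-2 - 19)))) = 1/(-7127 + (96 - 92*((40 + 40) - 2*(-21)))) = 1/(-7127 + (96 - 92*(80 + 42))) = 1/(-7127 + (96 - 92*122)) = 1/(-7127 + (96 - 11224)) = 1/(-7127 - 11128) = 1/(-18255) = -1/18255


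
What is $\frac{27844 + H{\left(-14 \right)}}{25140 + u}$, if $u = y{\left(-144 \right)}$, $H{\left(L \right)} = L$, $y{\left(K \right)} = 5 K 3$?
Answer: $\frac{2783}{2298} \approx 1.2111$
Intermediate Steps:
$y{\left(K \right)} = 15 K$
$u = -2160$ ($u = 15 \left(-144\right) = -2160$)
$\frac{27844 + H{\left(-14 \right)}}{25140 + u} = \frac{27844 - 14}{25140 - 2160} = \frac{27830}{22980} = 27830 \cdot \frac{1}{22980} = \frac{2783}{2298}$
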